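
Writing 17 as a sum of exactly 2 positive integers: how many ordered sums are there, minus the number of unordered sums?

8

Ordered (compositions into 2 parts): C(16,1) = 16.
Partitions of 17 into exactly 2 parts: 8.
Difference: 16 − 8 = 8.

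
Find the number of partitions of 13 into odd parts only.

The partitions of 13 that satisfy the conditions:
13
11,1,1
9,3,1
9,1,1,1,1
7,5,1
7,3,3
7,3,1,1,1
7,1,1,1,1,1,1
5,5,3
5,5,1,1,1
5,3,3,1,1
5,3,1,1,1,1,1
5,1,1,1,1,1,1,1,1
3,3,3,3,1
3,3,3,1,1,1,1
3,3,1,1,1,1,1,1,1
3,1,1,1,1,1,1,1,1,1,1
1,1,1,1,1,1,1,1,1,1,1,1,1

18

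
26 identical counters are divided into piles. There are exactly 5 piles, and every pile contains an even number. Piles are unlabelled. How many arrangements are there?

The partitions of 26 that satisfy the conditions:
18+2+2+2+2
16+4+2+2+2
14+6+2+2+2
14+4+4+2+2
12+8+2+2+2
12+6+4+2+2
12+4+4+4+2
10+10+2+2+2
10+8+4+2+2
10+6+6+2+2
10+6+4+4+2
10+4+4+4+4
8+8+6+2+2
8+8+4+4+2
8+6+6+4+2
8+6+4+4+4
6+6+6+6+2
6+6+6+4+4

18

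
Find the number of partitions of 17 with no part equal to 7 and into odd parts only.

A partial list (first 12 by largest part):
17
15 + 1 + 1
13 + 3 + 1
13 + 1 + 1 + 1 + 1
11 + 5 + 1
11 + 3 + 3
11 + 3 + 1 + 1 + 1
11 + 1 + 1 + 1 + 1 + 1 + 1
9 + 5 + 3
9 + 5 + 1 + 1 + 1
9 + 3 + 3 + 1 + 1
9 + 3 + 1 + 1 + 1 + 1 + 1
…and 16 more, for 28 total.

28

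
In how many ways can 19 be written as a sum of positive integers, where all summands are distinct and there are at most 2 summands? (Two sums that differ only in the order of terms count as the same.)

Listing the qualifying partitions of 19:
19
18 + 1
17 + 2
16 + 3
15 + 4
14 + 5
13 + 6
12 + 7
11 + 8
10 + 9
Counting gives 10.

10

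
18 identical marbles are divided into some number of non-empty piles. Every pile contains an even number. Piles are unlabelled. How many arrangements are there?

30

A partial list (first 12 by largest part):
18
16 + 2
14 + 4
14 + 2 + 2
12 + 6
12 + 4 + 2
12 + 2 + 2 + 2
10 + 8
10 + 6 + 2
10 + 4 + 4
10 + 4 + 2 + 2
10 + 2 + 2 + 2 + 2
…and 18 more, for 30 total.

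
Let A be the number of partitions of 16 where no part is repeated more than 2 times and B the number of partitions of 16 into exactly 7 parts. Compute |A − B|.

Partitions of 16 where no part is repeated more than 2 times: 89.
Partitions of 16 into exactly 7 parts: 28.
|89 − 28| = 61.

61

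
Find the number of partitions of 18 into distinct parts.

46

A partial list (first 12 by largest part):
18
17,1
16,2
15,3
15,2,1
14,4
14,3,1
13,5
13,4,1
13,3,2
12,6
12,5,1
…and 34 more, for 46 total.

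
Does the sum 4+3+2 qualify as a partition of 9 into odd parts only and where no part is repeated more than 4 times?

The parts sum to 9, and the condition 'every summand is odd' is violated.

No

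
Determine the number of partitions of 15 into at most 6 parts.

110

Systematic enumeration (by largest part, then next-largest, …) yields 110.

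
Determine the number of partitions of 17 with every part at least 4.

12

Enumerating:
17
13+4
12+5
11+6
10+7
9+8
9+4+4
8+5+4
7+6+4
7+5+5
6+6+5
5+4+4+4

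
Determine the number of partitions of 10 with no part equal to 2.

20

Enumerating:
10
1 + 9
1 + 1 + 8
3 + 7
1 + 1 + 1 + 7
4 + 6
1 + 3 + 6
1 + 1 + 1 + 1 + 6
5 + 5
1 + 4 + 5
1 + 1 + 3 + 5
1 + 1 + 1 + 1 + 1 + 5
1 + 1 + 4 + 4
3 + 3 + 4
1 + 1 + 1 + 3 + 4
1 + 1 + 1 + 1 + 1 + 1 + 4
1 + 3 + 3 + 3
1 + 1 + 1 + 1 + 3 + 3
1 + 1 + 1 + 1 + 1 + 1 + 1 + 3
1 + 1 + 1 + 1 + 1 + 1 + 1 + 1 + 1 + 1
Counting gives 20.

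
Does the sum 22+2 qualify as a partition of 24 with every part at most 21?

The parts sum to 24, and the condition 'no summand exceeds 21' is violated.

No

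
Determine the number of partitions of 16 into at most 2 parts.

Listing the qualifying partitions of 16:
16
1+15
2+14
3+13
4+12
5+11
6+10
7+9
8+8

9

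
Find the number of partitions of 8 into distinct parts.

6

They are:
8
7,1
6,2
5,3
5,2,1
4,3,1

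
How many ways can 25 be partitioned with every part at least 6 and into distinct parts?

12

Listing the qualifying partitions of 25:
25
6, 19
7, 18
8, 17
9, 16
10, 15
11, 14
12, 13
6, 7, 12
6, 8, 11
6, 9, 10
7, 8, 10
That's 12 in total.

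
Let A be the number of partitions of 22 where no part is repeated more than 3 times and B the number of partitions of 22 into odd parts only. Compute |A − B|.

Partitions of 22 where no part is repeated more than 3 times: 484.
Partitions of 22 into odd parts only: 89.
|484 − 89| = 395.

395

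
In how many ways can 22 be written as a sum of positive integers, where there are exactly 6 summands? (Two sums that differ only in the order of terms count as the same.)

136

Direct enumeration gives 136 partitions.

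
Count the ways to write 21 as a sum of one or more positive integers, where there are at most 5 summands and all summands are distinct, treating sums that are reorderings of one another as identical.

Direct enumeration gives 75 partitions.

75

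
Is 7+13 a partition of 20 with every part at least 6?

Yes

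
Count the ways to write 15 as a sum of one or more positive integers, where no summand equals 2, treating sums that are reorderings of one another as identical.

Counting exhaustively, 75 partitions satisfy the conditions.

75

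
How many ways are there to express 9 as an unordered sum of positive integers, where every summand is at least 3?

They are:
9
6 + 3
5 + 4
3 + 3 + 3

4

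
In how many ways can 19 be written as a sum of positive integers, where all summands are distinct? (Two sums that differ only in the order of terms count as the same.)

There are too many to list fully; the first 12 (by largest part) are:
19
18 + 1
17 + 2
16 + 3
16 + 2 + 1
15 + 4
15 + 3 + 1
14 + 5
14 + 4 + 1
14 + 3 + 2
13 + 6
13 + 5 + 1
…and 42 more, for 54 total.

54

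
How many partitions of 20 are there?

627

Direct enumeration gives 627 partitions.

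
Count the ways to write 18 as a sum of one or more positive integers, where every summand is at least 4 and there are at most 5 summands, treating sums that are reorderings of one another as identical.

Listing the qualifying partitions of 18:
18
14, 4
13, 5
12, 6
11, 7
10, 8
10, 4, 4
9, 9
9, 5, 4
8, 6, 4
8, 5, 5
7, 7, 4
7, 6, 5
6, 6, 6
6, 4, 4, 4
5, 5, 4, 4
That's 16 in total.

16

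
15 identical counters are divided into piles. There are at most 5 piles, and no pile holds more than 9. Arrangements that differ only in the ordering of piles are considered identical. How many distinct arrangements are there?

66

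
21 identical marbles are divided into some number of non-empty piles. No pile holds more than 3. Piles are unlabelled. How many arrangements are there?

48

A partial list (first 12 by largest part):
3 + 3 + 3 + 3 + 3 + 3 + 3
3 + 3 + 3 + 3 + 3 + 3 + 2 + 1
3 + 3 + 3 + 3 + 3 + 3 + 1 + 1 + 1
3 + 3 + 3 + 3 + 3 + 2 + 2 + 2
3 + 3 + 3 + 3 + 3 + 2 + 2 + 1 + 1
3 + 3 + 3 + 3 + 3 + 2 + 1 + 1 + 1 + 1
3 + 3 + 3 + 3 + 3 + 1 + 1 + 1 + 1 + 1 + 1
3 + 3 + 3 + 3 + 2 + 2 + 2 + 2 + 1
3 + 3 + 3 + 3 + 2 + 2 + 2 + 1 + 1 + 1
3 + 3 + 3 + 3 + 2 + 2 + 1 + 1 + 1 + 1 + 1
3 + 3 + 3 + 3 + 2 + 1 + 1 + 1 + 1 + 1 + 1 + 1
3 + 3 + 3 + 3 + 1 + 1 + 1 + 1 + 1 + 1 + 1 + 1 + 1
…and 36 more, for 48 total.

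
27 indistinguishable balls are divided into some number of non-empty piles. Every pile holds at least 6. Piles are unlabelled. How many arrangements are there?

24

They are:
27
6 + 21
7 + 20
8 + 19
9 + 18
10 + 17
11 + 16
12 + 15
6 + 6 + 15
13 + 14
6 + 7 + 14
6 + 8 + 13
7 + 7 + 13
6 + 9 + 12
7 + 8 + 12
6 + 10 + 11
7 + 9 + 11
8 + 8 + 11
7 + 10 + 10
8 + 9 + 10
9 + 9 + 9
6 + 6 + 6 + 9
6 + 6 + 7 + 8
6 + 7 + 7 + 7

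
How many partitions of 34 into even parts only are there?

Direct enumeration gives 297 partitions.

297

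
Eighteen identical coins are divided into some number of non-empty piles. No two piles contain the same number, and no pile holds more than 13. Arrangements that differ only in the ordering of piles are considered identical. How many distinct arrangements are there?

There are too many to list fully; the first 12 (by largest part) are:
13,5
13,4,1
13,3,2
12,6
12,5,1
12,4,2
12,3,2,1
11,7
11,6,1
11,5,2
11,4,3
11,4,2,1
…and 27 more, for 39 total.

39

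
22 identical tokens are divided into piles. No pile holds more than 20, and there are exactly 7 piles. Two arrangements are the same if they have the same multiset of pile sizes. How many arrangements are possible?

There are 131 such partitions.

131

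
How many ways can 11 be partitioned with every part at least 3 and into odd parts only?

2

Enumerating:
11
5+3+3
That's 2 in total.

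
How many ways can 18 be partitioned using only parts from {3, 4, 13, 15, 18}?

They are:
18
15 + 3
4 + 4 + 4 + 3 + 3
3 + 3 + 3 + 3 + 3 + 3
Counting gives 4.

4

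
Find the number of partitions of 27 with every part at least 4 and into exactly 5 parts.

13

The partitions of 27 that satisfy the conditions:
4 + 4 + 4 + 4 + 11
4 + 4 + 4 + 5 + 10
4 + 4 + 4 + 6 + 9
4 + 4 + 5 + 5 + 9
4 + 4 + 4 + 7 + 8
4 + 4 + 5 + 6 + 8
4 + 5 + 5 + 5 + 8
4 + 4 + 5 + 7 + 7
4 + 4 + 6 + 6 + 7
4 + 5 + 5 + 6 + 7
5 + 5 + 5 + 5 + 7
4 + 5 + 6 + 6 + 6
5 + 5 + 5 + 6 + 6
That's 13 in total.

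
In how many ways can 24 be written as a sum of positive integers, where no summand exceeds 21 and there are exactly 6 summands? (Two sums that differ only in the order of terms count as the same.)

199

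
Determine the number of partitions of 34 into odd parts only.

There are 512 such partitions.

512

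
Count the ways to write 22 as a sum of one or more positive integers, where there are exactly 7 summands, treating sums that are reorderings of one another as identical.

Enumerating by decreasing first part gives 131 partitions in all.

131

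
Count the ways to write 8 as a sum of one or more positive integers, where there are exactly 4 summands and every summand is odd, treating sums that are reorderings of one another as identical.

They are:
1,1,1,5
1,1,3,3
That's 2 in total.

2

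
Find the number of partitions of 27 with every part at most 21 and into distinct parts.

Enumerating by decreasing first part gives 182 partitions in all.

182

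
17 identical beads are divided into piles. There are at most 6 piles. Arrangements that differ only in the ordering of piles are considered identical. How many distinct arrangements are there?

There are 163 such partitions.

163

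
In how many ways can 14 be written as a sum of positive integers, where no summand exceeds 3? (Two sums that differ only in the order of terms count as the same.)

24

They are:
3, 3, 3, 3, 2
3, 3, 3, 3, 1, 1
3, 3, 3, 2, 2, 1
3, 3, 3, 2, 1, 1, 1
3, 3, 3, 1, 1, 1, 1, 1
3, 3, 2, 2, 2, 2
3, 3, 2, 2, 2, 1, 1
3, 3, 2, 2, 1, 1, 1, 1
3, 3, 2, 1, 1, 1, 1, 1, 1
3, 3, 1, 1, 1, 1, 1, 1, 1, 1
3, 2, 2, 2, 2, 2, 1
3, 2, 2, 2, 2, 1, 1, 1
3, 2, 2, 2, 1, 1, 1, 1, 1
3, 2, 2, 1, 1, 1, 1, 1, 1, 1
3, 2, 1, 1, 1, 1, 1, 1, 1, 1, 1
3, 1, 1, 1, 1, 1, 1, 1, 1, 1, 1, 1
2, 2, 2, 2, 2, 2, 2
2, 2, 2, 2, 2, 2, 1, 1
2, 2, 2, 2, 2, 1, 1, 1, 1
2, 2, 2, 2, 1, 1, 1, 1, 1, 1
2, 2, 2, 1, 1, 1, 1, 1, 1, 1, 1
2, 2, 1, 1, 1, 1, 1, 1, 1, 1, 1, 1
2, 1, 1, 1, 1, 1, 1, 1, 1, 1, 1, 1, 1
1, 1, 1, 1, 1, 1, 1, 1, 1, 1, 1, 1, 1, 1
That's 24 in total.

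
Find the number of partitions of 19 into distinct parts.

A partial list (first 12 by largest part):
19
18 + 1
17 + 2
16 + 3
16 + 2 + 1
15 + 4
15 + 3 + 1
14 + 5
14 + 4 + 1
14 + 3 + 2
13 + 6
13 + 5 + 1
…and 42 more, for 54 total.

54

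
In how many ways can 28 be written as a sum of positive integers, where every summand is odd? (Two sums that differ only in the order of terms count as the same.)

222

Counting exhaustively, 222 partitions satisfy the conditions.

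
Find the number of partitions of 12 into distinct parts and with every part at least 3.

5

They are:
12
9+3
8+4
7+5
5+4+3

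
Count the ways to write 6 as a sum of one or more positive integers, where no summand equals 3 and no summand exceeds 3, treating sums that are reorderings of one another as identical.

4

They are:
2, 2, 2
2, 2, 1, 1
2, 1, 1, 1, 1
1, 1, 1, 1, 1, 1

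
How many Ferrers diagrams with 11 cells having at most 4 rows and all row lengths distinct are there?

12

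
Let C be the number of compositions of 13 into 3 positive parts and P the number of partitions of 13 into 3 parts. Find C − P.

52

Compositions: C(12,2) = 66.
Unordered (partitions into 3 parts): 14.
Difference: 66 − 14 = 52.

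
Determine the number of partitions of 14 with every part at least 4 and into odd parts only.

They are:
9 + 5
7 + 7
Counting gives 2.

2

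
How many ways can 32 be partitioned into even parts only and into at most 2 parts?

Enumerating:
32
30, 2
28, 4
26, 6
24, 8
22, 10
20, 12
18, 14
16, 16
Counting gives 9.

9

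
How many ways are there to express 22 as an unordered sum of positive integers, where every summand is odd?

A full systematic count gives 89.

89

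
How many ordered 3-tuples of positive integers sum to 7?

15

Place 2 bars in the 6 internal gaps of a row of 7 dots: C(6,2) = 15.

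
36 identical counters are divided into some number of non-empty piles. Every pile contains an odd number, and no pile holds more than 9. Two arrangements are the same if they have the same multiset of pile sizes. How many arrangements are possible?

236

A full systematic count gives 236.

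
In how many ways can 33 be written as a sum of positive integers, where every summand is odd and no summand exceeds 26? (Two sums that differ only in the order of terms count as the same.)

There are 440 such partitions.

440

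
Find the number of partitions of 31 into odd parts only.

Systematic enumeration (by largest part, then next-largest, …) yields 340.

340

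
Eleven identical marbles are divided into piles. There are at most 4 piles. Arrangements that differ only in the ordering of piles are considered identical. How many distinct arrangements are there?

27

A partial list (first 12 by largest part):
11
10,1
9,2
9,1,1
8,3
8,2,1
8,1,1,1
7,4
7,3,1
7,2,2
7,2,1,1
6,5
…and 15 more, for 27 total.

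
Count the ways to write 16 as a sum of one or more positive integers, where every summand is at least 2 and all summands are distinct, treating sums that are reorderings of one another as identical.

The partitions of 16 that satisfy the conditions:
16
14 + 2
13 + 3
12 + 4
11 + 5
11 + 3 + 2
10 + 6
10 + 4 + 2
9 + 7
9 + 5 + 2
9 + 4 + 3
8 + 6 + 2
8 + 5 + 3
7 + 6 + 3
7 + 5 + 4
7 + 4 + 3 + 2
6 + 5 + 3 + 2

17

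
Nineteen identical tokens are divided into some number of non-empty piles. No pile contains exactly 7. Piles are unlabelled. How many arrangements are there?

Direct enumeration gives 413 partitions.

413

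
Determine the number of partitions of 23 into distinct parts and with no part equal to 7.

Counting exhaustively, 79 partitions satisfy the conditions.

79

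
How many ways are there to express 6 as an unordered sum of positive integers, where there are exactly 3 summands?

3

Enumerating:
4 + 1 + 1
3 + 2 + 1
2 + 2 + 2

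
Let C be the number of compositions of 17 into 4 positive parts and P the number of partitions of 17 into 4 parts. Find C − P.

Ordered (compositions into 4 parts): C(16,3) = 560.
Partitions of 17 into exactly 4 parts: 39.
Difference: 560 − 39 = 521.

521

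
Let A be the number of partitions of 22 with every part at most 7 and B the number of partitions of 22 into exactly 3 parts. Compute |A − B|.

Partitions of 22 with every part at most 7: 522.
Partitions of 22 into exactly 3 parts: 40.
|522 − 40| = 482.

482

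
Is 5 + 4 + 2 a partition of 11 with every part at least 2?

Yes

The parts sum to 11, and the condition 'every summand is at least 2' holds.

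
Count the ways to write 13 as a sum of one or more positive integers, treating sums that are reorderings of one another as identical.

101

A full systematic count gives 101.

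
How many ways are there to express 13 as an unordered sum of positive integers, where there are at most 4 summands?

39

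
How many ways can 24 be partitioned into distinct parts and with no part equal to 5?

Direct enumeration gives 84 partitions.

84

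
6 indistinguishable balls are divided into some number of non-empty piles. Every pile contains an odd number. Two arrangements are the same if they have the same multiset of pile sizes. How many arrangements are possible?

The partitions of 6 that satisfy the conditions:
1,5
3,3
1,1,1,3
1,1,1,1,1,1

4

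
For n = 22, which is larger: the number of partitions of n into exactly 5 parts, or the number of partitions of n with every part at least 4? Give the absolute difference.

85

Partitions of 22 into exactly 5 parts: 119.
Partitions of 22 with every part at least 4: 34.
|119 − 34| = 85.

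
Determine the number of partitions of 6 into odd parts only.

4

They are:
5,1
3,3
3,1,1,1
1,1,1,1,1,1
That's 4 in total.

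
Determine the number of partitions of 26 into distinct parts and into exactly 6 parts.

The partitions of 26 that satisfy the conditions:
11, 5, 4, 3, 2, 1
10, 6, 4, 3, 2, 1
9, 7, 4, 3, 2, 1
9, 6, 5, 3, 2, 1
8, 7, 5, 3, 2, 1
8, 6, 5, 4, 2, 1
7, 6, 5, 4, 3, 1
Counting gives 7.

7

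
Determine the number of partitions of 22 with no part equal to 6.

771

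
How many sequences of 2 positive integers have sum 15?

Place 1 bars in the 14 internal gaps of a row of 15 dots: C(14,1) = 14.

14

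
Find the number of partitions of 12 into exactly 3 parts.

The partitions of 12 that satisfy the conditions:
1,1,10
1,2,9
1,3,8
2,2,8
1,4,7
2,3,7
1,5,6
2,4,6
3,3,6
2,5,5
3,4,5
4,4,4
Counting gives 12.

12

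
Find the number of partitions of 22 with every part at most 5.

255

Counting exhaustively, 255 partitions satisfy the conditions.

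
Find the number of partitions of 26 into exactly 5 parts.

A full systematic count gives 221.

221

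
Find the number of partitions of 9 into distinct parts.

They are:
9
8 + 1
7 + 2
6 + 3
6 + 2 + 1
5 + 4
5 + 3 + 1
4 + 3 + 2
Counting gives 8.

8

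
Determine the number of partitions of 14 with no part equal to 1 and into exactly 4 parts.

9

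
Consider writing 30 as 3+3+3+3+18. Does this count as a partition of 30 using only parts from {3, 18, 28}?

Yes

The parts sum to 30, and the condition 'each summand belongs to {3, 18, 28}' holds.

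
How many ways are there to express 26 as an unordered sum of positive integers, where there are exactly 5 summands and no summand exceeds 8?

43

There are too many to list fully; the first 12 (by largest part) are:
8+8+8+1+1
8+8+7+2+1
8+8+6+3+1
8+8+6+2+2
8+8+5+4+1
8+8+5+3+2
8+8+4+4+2
8+8+4+3+3
8+7+7+3+1
8+7+7+2+2
8+7+6+4+1
8+7+6+3+2
…and 31 more, for 43 total.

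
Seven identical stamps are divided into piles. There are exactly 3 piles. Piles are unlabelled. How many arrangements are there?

4

They are:
5, 1, 1
4, 2, 1
3, 3, 1
3, 2, 2
That's 4 in total.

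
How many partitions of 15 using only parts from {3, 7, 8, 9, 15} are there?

They are:
15
9 + 3 + 3
8 + 7
3 + 3 + 3 + 3 + 3

4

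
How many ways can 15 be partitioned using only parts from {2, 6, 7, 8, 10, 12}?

3

The partitions of 15 that satisfy the conditions:
8,7
7,6,2
7,2,2,2,2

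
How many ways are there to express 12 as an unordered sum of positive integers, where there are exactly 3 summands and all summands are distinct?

7

Listing the qualifying partitions of 12:
9, 2, 1
8, 3, 1
7, 4, 1
7, 3, 2
6, 5, 1
6, 4, 2
5, 4, 3
That's 7 in total.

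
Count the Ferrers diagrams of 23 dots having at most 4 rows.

Systematic enumeration (by largest part, then next-largest, …) yields 150.

150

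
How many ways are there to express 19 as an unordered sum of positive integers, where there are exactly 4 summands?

54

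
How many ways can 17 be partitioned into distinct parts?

A partial list (first 12 by largest part):
17
1, 16
2, 15
3, 14
1, 2, 14
4, 13
1, 3, 13
5, 12
1, 4, 12
2, 3, 12
6, 11
1, 5, 11
…and 26 more, for 38 total.

38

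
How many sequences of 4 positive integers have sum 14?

286

Place 3 bars in the 13 internal gaps of a row of 14 dots: C(13,3) = 286.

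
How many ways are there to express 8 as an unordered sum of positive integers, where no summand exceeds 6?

The partitions of 8 that satisfy the conditions:
2+6
1+1+6
3+5
1+2+5
1+1+1+5
4+4
1+3+4
2+2+4
1+1+2+4
1+1+1+1+4
2+3+3
1+1+3+3
1+2+2+3
1+1+1+2+3
1+1+1+1+1+3
2+2+2+2
1+1+2+2+2
1+1+1+1+2+2
1+1+1+1+1+1+2
1+1+1+1+1+1+1+1
Counting gives 20.

20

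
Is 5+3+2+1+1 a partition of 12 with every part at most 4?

No

The parts sum to 12, and the condition 'no summand exceeds 4' is violated.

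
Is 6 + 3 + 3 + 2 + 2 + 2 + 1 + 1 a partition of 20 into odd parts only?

No

The parts sum to 20, and the condition 'every summand is odd' is violated.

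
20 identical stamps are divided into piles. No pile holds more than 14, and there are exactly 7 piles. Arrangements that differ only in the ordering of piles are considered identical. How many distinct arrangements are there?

82

Direct enumeration gives 82 partitions.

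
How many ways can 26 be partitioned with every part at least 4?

70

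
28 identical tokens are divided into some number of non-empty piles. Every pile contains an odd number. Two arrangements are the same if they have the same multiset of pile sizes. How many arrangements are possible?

222

Direct enumeration gives 222 partitions.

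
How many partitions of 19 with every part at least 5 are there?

The partitions of 19 that satisfy the conditions:
19
14+5
13+6
12+7
11+8
10+9
9+5+5
8+6+5
7+7+5
7+6+6

10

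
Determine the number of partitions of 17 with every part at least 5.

7

The partitions of 17 that satisfy the conditions:
17
5 + 12
6 + 11
7 + 10
8 + 9
5 + 5 + 7
5 + 6 + 6
Counting gives 7.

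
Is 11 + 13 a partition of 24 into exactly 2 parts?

The parts sum to 24, and the condition 'there are exactly 2 summands' holds.

Yes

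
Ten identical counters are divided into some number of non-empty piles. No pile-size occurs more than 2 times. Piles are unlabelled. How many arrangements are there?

Listing the qualifying partitions of 10:
10
1,9
2,8
1,1,8
3,7
1,2,7
4,6
1,3,6
2,2,6
1,1,2,6
5,5
1,4,5
2,3,5
1,1,3,5
1,2,2,5
2,4,4
1,1,4,4
3,3,4
1,2,3,4
1,1,2,2,4
2,2,3,3
1,1,2,3,3

22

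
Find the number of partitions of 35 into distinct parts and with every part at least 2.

Systematic enumeration (by largest part, then next-largest, …) yields 312.

312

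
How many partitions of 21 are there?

792

Direct enumeration gives 792 partitions.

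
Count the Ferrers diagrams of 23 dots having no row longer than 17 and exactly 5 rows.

139

There are 139 such partitions.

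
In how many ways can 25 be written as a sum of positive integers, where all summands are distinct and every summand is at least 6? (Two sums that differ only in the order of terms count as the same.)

12

They are:
25
19,6
18,7
17,8
16,9
15,10
14,11
13,12
12,7,6
11,8,6
10,9,6
10,8,7
Counting gives 12.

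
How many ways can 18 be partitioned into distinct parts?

There are too many to list fully; the first 12 (by largest part) are:
18
17 + 1
16 + 2
15 + 3
15 + 2 + 1
14 + 4
14 + 3 + 1
13 + 5
13 + 4 + 1
13 + 3 + 2
12 + 6
12 + 5 + 1
…and 34 more, for 46 total.

46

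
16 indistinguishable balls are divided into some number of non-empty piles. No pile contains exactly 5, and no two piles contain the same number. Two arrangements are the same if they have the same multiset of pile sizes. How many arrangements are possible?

Listing the qualifying partitions of 16:
16
1, 15
2, 14
3, 13
1, 2, 13
4, 12
1, 3, 12
1, 4, 11
2, 3, 11
6, 10
2, 4, 10
1, 2, 3, 10
7, 9
1, 6, 9
3, 4, 9
1, 2, 4, 9
1, 7, 8
2, 6, 8
1, 3, 4, 8
3, 6, 7
1, 2, 6, 7
2, 3, 4, 7
1, 2, 3, 4, 6

23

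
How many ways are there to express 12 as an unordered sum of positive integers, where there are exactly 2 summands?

6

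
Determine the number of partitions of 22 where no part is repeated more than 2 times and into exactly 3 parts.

40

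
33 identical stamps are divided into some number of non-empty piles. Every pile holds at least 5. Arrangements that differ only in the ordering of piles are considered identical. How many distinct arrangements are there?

110

Counting exhaustively, 110 partitions satisfy the conditions.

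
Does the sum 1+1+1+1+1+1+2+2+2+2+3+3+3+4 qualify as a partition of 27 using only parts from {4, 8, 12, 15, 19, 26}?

No

The parts sum to 27, and the condition 'each summand belongs to {4, 8, 12, 15, 19, 26}' is violated.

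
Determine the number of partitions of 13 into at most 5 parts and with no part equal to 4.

There are too many to list fully; the first 12 (by largest part) are:
13
12, 1
11, 2
11, 1, 1
10, 3
10, 2, 1
10, 1, 1, 1
9, 3, 1
9, 2, 2
9, 2, 1, 1
9, 1, 1, 1, 1
8, 5
…and 27 more, for 39 total.

39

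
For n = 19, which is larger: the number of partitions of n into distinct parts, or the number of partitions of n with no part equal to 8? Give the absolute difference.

Partitions of 19 into distinct parts: 54.
Partitions of 19 with no part equal to 8: 434.
|54 − 434| = 380.

380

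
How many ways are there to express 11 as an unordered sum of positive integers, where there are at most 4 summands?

27

There are too many to list fully; the first 12 (by largest part) are:
11
10 + 1
9 + 2
9 + 1 + 1
8 + 3
8 + 2 + 1
8 + 1 + 1 + 1
7 + 4
7 + 3 + 1
7 + 2 + 2
7 + 2 + 1 + 1
6 + 5
…and 15 more, for 27 total.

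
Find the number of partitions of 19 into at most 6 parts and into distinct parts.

A partial list (first 12 by largest part):
19
18, 1
17, 2
16, 3
16, 2, 1
15, 4
15, 3, 1
14, 5
14, 4, 1
14, 3, 2
13, 6
13, 5, 1
…and 42 more, for 54 total.

54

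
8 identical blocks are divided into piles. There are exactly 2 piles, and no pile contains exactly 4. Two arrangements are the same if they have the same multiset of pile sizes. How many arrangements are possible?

3

Enumerating:
7 + 1
6 + 2
5 + 3
Counting gives 3.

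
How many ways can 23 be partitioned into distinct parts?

Counting exhaustively, 104 partitions satisfy the conditions.

104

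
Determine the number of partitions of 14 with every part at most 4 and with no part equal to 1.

The partitions of 14 that satisfy the conditions:
2,4,4,4
3,3,4,4
2,2,2,4,4
2,2,3,3,4
2,2,2,2,2,4
2,3,3,3,3
2,2,2,2,3,3
2,2,2,2,2,2,2

8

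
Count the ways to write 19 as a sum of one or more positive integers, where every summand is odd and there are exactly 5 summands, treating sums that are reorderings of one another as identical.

13

They are:
15 + 1 + 1 + 1 + 1
13 + 3 + 1 + 1 + 1
11 + 5 + 1 + 1 + 1
11 + 3 + 3 + 1 + 1
9 + 7 + 1 + 1 + 1
9 + 5 + 3 + 1 + 1
9 + 3 + 3 + 3 + 1
7 + 7 + 3 + 1 + 1
7 + 5 + 5 + 1 + 1
7 + 5 + 3 + 3 + 1
7 + 3 + 3 + 3 + 3
5 + 5 + 5 + 3 + 1
5 + 5 + 3 + 3 + 3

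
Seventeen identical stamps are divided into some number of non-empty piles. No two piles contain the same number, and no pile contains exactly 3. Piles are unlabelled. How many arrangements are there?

Listing the qualifying partitions of 17:
17
16 + 1
15 + 2
14 + 2 + 1
13 + 4
12 + 5
12 + 4 + 1
11 + 6
11 + 5 + 1
11 + 4 + 2
10 + 7
10 + 6 + 1
10 + 5 + 2
10 + 4 + 2 + 1
9 + 8
9 + 7 + 1
9 + 6 + 2
9 + 5 + 2 + 1
8 + 7 + 2
8 + 6 + 2 + 1
8 + 5 + 4
7 + 6 + 4
7 + 5 + 4 + 1
6 + 5 + 4 + 2

24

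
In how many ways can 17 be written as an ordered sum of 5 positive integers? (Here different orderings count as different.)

1820

A composition of 17 into 5 positive parts is chosen by placing 4 dividers among the 16 gaps between 17 units: C(16,4) = 1820.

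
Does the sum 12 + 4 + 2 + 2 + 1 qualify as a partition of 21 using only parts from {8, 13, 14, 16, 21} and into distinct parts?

The parts sum to 21, and the condition 'each summand belongs to {8, 13, 14, 16, 21}' is violated.

No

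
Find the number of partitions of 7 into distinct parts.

5

The partitions of 7 that satisfy the conditions:
7
6 + 1
5 + 2
4 + 3
4 + 2 + 1
That's 5 in total.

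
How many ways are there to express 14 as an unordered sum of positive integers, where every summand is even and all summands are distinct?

5

Enumerating:
14
12+2
10+4
8+6
8+4+2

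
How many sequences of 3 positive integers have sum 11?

45

Place 2 bars in the 10 internal gaps of a row of 11 dots: C(10,2) = 45.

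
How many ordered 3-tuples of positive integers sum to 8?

21

By stars and bars with positive parts, the count is C(7,2) = 21.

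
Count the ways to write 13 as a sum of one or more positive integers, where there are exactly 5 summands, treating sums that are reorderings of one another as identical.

18

The partitions of 13 that satisfy the conditions:
1+1+1+1+9
1+1+1+2+8
1+1+1+3+7
1+1+2+2+7
1+1+1+4+6
1+1+2+3+6
1+2+2+2+6
1+1+1+5+5
1+1+2+4+5
1+1+3+3+5
1+2+2+3+5
2+2+2+2+5
1+1+3+4+4
1+2+2+4+4
1+2+3+3+4
2+2+2+3+4
1+3+3+3+3
2+2+3+3+3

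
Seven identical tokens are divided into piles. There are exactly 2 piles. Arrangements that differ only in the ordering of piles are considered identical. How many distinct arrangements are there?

Listing the qualifying partitions of 7:
6,1
5,2
4,3
That's 3 in total.

3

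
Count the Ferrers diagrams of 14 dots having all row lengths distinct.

22

Listing the qualifying partitions of 14:
14
13 + 1
12 + 2
11 + 3
11 + 2 + 1
10 + 4
10 + 3 + 1
9 + 5
9 + 4 + 1
9 + 3 + 2
8 + 6
8 + 5 + 1
8 + 4 + 2
8 + 3 + 2 + 1
7 + 6 + 1
7 + 5 + 2
7 + 4 + 3
7 + 4 + 2 + 1
6 + 5 + 3
6 + 5 + 2 + 1
6 + 4 + 3 + 1
5 + 4 + 3 + 2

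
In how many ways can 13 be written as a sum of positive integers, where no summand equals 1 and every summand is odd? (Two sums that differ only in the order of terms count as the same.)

3

The partitions of 13 that satisfy the conditions:
13
7 + 3 + 3
5 + 5 + 3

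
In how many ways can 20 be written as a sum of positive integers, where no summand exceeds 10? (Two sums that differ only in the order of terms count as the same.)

530

Direct enumeration gives 530 partitions.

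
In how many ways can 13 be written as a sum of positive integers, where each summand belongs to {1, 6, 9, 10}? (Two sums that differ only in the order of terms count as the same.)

5

Enumerating:
1+1+1+10
1+1+1+1+9
1+6+6
1+1+1+1+1+1+1+6
1+1+1+1+1+1+1+1+1+1+1+1+1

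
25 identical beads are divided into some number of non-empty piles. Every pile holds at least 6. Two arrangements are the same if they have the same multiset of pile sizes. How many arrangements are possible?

The partitions of 25 that satisfy the conditions:
25
6,19
7,18
8,17
9,16
10,15
11,14
12,13
6,6,13
6,7,12
6,8,11
7,7,11
6,9,10
7,8,10
7,9,9
8,8,9
6,6,6,7

17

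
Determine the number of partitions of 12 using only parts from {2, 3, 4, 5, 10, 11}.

The partitions of 12 that satisfy the conditions:
10,2
5,5,2
5,4,3
5,3,2,2
4,4,4
4,4,2,2
4,3,3,2
4,2,2,2,2
3,3,3,3
3,3,2,2,2
2,2,2,2,2,2

11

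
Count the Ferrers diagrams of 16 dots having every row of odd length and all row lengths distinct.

5

Enumerating:
15+1
13+3
11+5
9+7
7+5+3+1
That's 5 in total.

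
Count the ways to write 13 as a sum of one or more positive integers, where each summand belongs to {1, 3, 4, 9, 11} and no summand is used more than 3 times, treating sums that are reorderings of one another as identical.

7

They are:
11 + 1 + 1
9 + 4
9 + 3 + 1
4 + 4 + 4 + 1
4 + 4 + 3 + 1 + 1
4 + 3 + 3 + 3
4 + 3 + 3 + 1 + 1 + 1
Counting gives 7.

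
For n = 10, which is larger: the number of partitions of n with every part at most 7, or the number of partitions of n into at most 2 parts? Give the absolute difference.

Partitions of 10 with every part at most 7: 38.
Partitions of 10 into at most 2 parts: 6.
|38 − 6| = 32.

32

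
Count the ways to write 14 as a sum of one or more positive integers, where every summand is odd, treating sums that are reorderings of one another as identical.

Listing the qualifying partitions of 14:
13, 1
11, 3
11, 1, 1, 1
9, 5
9, 3, 1, 1
9, 1, 1, 1, 1, 1
7, 7
7, 5, 1, 1
7, 3, 3, 1
7, 3, 1, 1, 1, 1
7, 1, 1, 1, 1, 1, 1, 1
5, 5, 3, 1
5, 5, 1, 1, 1, 1
5, 3, 3, 3
5, 3, 3, 1, 1, 1
5, 3, 1, 1, 1, 1, 1, 1
5, 1, 1, 1, 1, 1, 1, 1, 1, 1
3, 3, 3, 3, 1, 1
3, 3, 3, 1, 1, 1, 1, 1
3, 3, 1, 1, 1, 1, 1, 1, 1, 1
3, 1, 1, 1, 1, 1, 1, 1, 1, 1, 1, 1
1, 1, 1, 1, 1, 1, 1, 1, 1, 1, 1, 1, 1, 1

22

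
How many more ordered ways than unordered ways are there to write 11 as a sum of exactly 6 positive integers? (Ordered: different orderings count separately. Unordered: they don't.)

245

Ordered (compositions into 6 parts): C(10,5) = 252.
Unordered (partitions into 6 parts): 7.
Difference: 252 − 7 = 245.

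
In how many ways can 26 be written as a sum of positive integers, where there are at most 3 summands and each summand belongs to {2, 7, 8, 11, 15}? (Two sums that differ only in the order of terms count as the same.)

2

Listing the qualifying partitions of 26:
15 + 11
11 + 8 + 7
That's 2 in total.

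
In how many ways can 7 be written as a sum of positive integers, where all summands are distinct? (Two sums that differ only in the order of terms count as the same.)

5

Listing the qualifying partitions of 7:
7
6 + 1
5 + 2
4 + 3
4 + 2 + 1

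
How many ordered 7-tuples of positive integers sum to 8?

By stars and bars with positive parts, the count is C(7,6) = 7.

7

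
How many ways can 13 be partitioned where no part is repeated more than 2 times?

A partial list (first 12 by largest part):
13
12+1
11+2
11+1+1
10+3
10+2+1
9+4
9+3+1
9+2+2
9+2+1+1
8+5
8+4+1
…and 32 more, for 44 total.

44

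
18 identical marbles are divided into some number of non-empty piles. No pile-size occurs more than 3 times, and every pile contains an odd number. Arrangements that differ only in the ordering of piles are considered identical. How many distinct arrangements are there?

21

They are:
17,1
15,3
15,1,1,1
13,5
13,3,1,1
11,7
11,5,1,1
11,3,3,1
9,9
9,7,1,1
9,5,3,1
9,3,3,3
9,3,3,1,1,1
7,7,3,1
7,5,5,1
7,5,3,3
7,5,3,1,1,1
7,3,3,3,1,1
5,5,5,3
5,5,5,1,1,1
5,5,3,3,1,1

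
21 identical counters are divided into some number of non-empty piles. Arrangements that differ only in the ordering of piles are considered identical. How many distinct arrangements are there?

Systematic enumeration (by largest part, then next-largest, …) yields 792.

792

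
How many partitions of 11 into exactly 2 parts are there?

5

They are:
10, 1
9, 2
8, 3
7, 4
6, 5
Counting gives 5.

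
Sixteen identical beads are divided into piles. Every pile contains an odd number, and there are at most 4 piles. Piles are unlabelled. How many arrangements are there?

They are:
1+15
3+13
1+1+1+13
5+11
1+1+3+11
7+9
1+1+5+9
1+3+3+9
1+1+7+7
1+3+5+7
3+3+3+7
1+5+5+5
3+3+5+5
Counting gives 13.

13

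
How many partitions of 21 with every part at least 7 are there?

6

Listing the qualifying partitions of 21:
21
7, 14
8, 13
9, 12
10, 11
7, 7, 7
Counting gives 6.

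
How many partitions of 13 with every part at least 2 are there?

24

The partitions of 13 that satisfy the conditions:
13
11 + 2
10 + 3
9 + 4
9 + 2 + 2
8 + 5
8 + 3 + 2
7 + 6
7 + 4 + 2
7 + 3 + 3
7 + 2 + 2 + 2
6 + 5 + 2
6 + 4 + 3
6 + 3 + 2 + 2
5 + 5 + 3
5 + 4 + 4
5 + 4 + 2 + 2
5 + 3 + 3 + 2
5 + 2 + 2 + 2 + 2
4 + 4 + 3 + 2
4 + 3 + 3 + 3
4 + 3 + 2 + 2 + 2
3 + 3 + 3 + 2 + 2
3 + 2 + 2 + 2 + 2 + 2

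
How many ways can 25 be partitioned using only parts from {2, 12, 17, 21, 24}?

2

The partitions of 25 that satisfy the conditions:
2 + 2 + 21
2 + 2 + 2 + 2 + 17
That's 2 in total.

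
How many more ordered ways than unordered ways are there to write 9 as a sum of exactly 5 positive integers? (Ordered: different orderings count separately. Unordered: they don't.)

65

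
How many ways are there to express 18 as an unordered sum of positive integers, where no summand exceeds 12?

A full systematic count gives 366.

366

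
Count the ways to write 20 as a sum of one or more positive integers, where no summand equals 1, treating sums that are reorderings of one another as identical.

137

Direct enumeration gives 137 partitions.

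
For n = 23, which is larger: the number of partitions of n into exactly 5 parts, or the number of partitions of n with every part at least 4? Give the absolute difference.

102

Partitions of 23 into exactly 5 parts: 141.
Partitions of 23 with every part at least 4: 39.
|141 − 39| = 102.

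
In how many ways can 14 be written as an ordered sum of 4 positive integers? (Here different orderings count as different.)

286

Equivalently, choose which 3 of the 13 gaps become plus signs: C(13,3) = 286.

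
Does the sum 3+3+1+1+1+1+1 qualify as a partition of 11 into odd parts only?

The parts sum to 11, and the condition 'every summand is odd' holds.

Yes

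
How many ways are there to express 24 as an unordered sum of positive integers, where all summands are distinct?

122

Enumerating by decreasing first part gives 122 partitions in all.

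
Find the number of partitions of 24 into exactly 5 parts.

Counting exhaustively, 164 partitions satisfy the conditions.

164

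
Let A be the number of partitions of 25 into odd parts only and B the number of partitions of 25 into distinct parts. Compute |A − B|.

Partitions of 25 into odd parts only: 142.
Partitions of 25 into distinct parts: 142.
|142 − 142| = 0.

0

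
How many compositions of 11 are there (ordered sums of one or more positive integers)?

1024

There are 10 gaps and each independently is a cut or not, giving 2^10 = 1024.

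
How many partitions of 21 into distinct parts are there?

A full systematic count gives 76.

76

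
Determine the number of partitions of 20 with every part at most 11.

There are 560 such partitions.

560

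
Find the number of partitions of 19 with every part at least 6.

6

The partitions of 19 that satisfy the conditions:
19
13+6
12+7
11+8
10+9
7+6+6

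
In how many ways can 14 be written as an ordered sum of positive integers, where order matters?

The number of compositions of n is 2^(n−1); here 2^13 = 8192.

8192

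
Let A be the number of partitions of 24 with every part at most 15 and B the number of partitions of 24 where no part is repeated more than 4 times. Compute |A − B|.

558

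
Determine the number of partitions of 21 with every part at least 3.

There are too many to list fully; the first 12 (by largest part) are:
21
3 + 18
4 + 17
5 + 16
6 + 15
3 + 3 + 15
7 + 14
3 + 4 + 14
8 + 13
3 + 5 + 13
4 + 4 + 13
9 + 12
…and 48 more, for 60 total.

60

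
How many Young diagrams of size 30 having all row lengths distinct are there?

296

Enumerating by decreasing first part gives 296 partitions in all.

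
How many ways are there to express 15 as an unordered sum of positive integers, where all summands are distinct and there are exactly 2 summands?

Enumerating:
14 + 1
13 + 2
12 + 3
11 + 4
10 + 5
9 + 6
8 + 7

7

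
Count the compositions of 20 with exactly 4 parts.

Equivalently, choose which 3 of the 19 gaps become plus signs: C(19,3) = 969.

969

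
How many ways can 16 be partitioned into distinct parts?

32

A partial list (first 12 by largest part):
16
1 + 15
2 + 14
3 + 13
1 + 2 + 13
4 + 12
1 + 3 + 12
5 + 11
1 + 4 + 11
2 + 3 + 11
6 + 10
1 + 5 + 10
…and 20 more, for 32 total.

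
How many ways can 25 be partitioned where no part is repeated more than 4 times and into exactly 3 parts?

52

There are too many to list fully; the first 12 (by largest part) are:
23,1,1
22,2,1
21,3,1
21,2,2
20,4,1
20,3,2
19,5,1
19,4,2
19,3,3
18,6,1
18,5,2
18,4,3
…and 40 more, for 52 total.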